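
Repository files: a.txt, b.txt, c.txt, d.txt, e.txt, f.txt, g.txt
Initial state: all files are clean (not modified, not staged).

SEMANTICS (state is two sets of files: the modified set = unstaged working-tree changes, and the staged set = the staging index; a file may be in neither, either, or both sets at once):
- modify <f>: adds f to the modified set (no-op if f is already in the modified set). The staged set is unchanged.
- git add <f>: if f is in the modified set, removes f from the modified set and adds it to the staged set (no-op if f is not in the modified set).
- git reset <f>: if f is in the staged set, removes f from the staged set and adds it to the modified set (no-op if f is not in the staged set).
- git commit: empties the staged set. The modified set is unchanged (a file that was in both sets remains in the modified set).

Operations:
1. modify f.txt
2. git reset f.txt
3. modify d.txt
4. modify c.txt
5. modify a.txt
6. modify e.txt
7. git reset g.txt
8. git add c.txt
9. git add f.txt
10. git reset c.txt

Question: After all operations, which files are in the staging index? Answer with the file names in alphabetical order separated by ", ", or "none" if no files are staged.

Answer: f.txt

Derivation:
After op 1 (modify f.txt): modified={f.txt} staged={none}
After op 2 (git reset f.txt): modified={f.txt} staged={none}
After op 3 (modify d.txt): modified={d.txt, f.txt} staged={none}
After op 4 (modify c.txt): modified={c.txt, d.txt, f.txt} staged={none}
After op 5 (modify a.txt): modified={a.txt, c.txt, d.txt, f.txt} staged={none}
After op 6 (modify e.txt): modified={a.txt, c.txt, d.txt, e.txt, f.txt} staged={none}
After op 7 (git reset g.txt): modified={a.txt, c.txt, d.txt, e.txt, f.txt} staged={none}
After op 8 (git add c.txt): modified={a.txt, d.txt, e.txt, f.txt} staged={c.txt}
After op 9 (git add f.txt): modified={a.txt, d.txt, e.txt} staged={c.txt, f.txt}
After op 10 (git reset c.txt): modified={a.txt, c.txt, d.txt, e.txt} staged={f.txt}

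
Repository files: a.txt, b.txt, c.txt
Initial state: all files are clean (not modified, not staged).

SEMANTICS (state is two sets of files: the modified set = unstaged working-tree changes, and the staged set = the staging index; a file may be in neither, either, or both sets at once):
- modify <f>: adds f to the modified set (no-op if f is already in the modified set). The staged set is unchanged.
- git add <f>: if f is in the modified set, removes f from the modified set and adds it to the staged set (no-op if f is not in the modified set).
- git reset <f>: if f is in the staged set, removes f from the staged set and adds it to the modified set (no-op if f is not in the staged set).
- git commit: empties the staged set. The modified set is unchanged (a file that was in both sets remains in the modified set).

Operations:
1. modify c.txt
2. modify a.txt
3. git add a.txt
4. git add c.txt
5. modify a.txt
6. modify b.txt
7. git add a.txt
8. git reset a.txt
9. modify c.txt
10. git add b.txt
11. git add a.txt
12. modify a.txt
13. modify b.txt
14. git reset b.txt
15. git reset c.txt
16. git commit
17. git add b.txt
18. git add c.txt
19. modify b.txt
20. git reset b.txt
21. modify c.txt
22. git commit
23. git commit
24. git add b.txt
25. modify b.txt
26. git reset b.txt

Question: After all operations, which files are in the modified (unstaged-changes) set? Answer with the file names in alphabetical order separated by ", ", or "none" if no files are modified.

Answer: a.txt, b.txt, c.txt

Derivation:
After op 1 (modify c.txt): modified={c.txt} staged={none}
After op 2 (modify a.txt): modified={a.txt, c.txt} staged={none}
After op 3 (git add a.txt): modified={c.txt} staged={a.txt}
After op 4 (git add c.txt): modified={none} staged={a.txt, c.txt}
After op 5 (modify a.txt): modified={a.txt} staged={a.txt, c.txt}
After op 6 (modify b.txt): modified={a.txt, b.txt} staged={a.txt, c.txt}
After op 7 (git add a.txt): modified={b.txt} staged={a.txt, c.txt}
After op 8 (git reset a.txt): modified={a.txt, b.txt} staged={c.txt}
After op 9 (modify c.txt): modified={a.txt, b.txt, c.txt} staged={c.txt}
After op 10 (git add b.txt): modified={a.txt, c.txt} staged={b.txt, c.txt}
After op 11 (git add a.txt): modified={c.txt} staged={a.txt, b.txt, c.txt}
After op 12 (modify a.txt): modified={a.txt, c.txt} staged={a.txt, b.txt, c.txt}
After op 13 (modify b.txt): modified={a.txt, b.txt, c.txt} staged={a.txt, b.txt, c.txt}
After op 14 (git reset b.txt): modified={a.txt, b.txt, c.txt} staged={a.txt, c.txt}
After op 15 (git reset c.txt): modified={a.txt, b.txt, c.txt} staged={a.txt}
After op 16 (git commit): modified={a.txt, b.txt, c.txt} staged={none}
After op 17 (git add b.txt): modified={a.txt, c.txt} staged={b.txt}
After op 18 (git add c.txt): modified={a.txt} staged={b.txt, c.txt}
After op 19 (modify b.txt): modified={a.txt, b.txt} staged={b.txt, c.txt}
After op 20 (git reset b.txt): modified={a.txt, b.txt} staged={c.txt}
After op 21 (modify c.txt): modified={a.txt, b.txt, c.txt} staged={c.txt}
After op 22 (git commit): modified={a.txt, b.txt, c.txt} staged={none}
After op 23 (git commit): modified={a.txt, b.txt, c.txt} staged={none}
After op 24 (git add b.txt): modified={a.txt, c.txt} staged={b.txt}
After op 25 (modify b.txt): modified={a.txt, b.txt, c.txt} staged={b.txt}
After op 26 (git reset b.txt): modified={a.txt, b.txt, c.txt} staged={none}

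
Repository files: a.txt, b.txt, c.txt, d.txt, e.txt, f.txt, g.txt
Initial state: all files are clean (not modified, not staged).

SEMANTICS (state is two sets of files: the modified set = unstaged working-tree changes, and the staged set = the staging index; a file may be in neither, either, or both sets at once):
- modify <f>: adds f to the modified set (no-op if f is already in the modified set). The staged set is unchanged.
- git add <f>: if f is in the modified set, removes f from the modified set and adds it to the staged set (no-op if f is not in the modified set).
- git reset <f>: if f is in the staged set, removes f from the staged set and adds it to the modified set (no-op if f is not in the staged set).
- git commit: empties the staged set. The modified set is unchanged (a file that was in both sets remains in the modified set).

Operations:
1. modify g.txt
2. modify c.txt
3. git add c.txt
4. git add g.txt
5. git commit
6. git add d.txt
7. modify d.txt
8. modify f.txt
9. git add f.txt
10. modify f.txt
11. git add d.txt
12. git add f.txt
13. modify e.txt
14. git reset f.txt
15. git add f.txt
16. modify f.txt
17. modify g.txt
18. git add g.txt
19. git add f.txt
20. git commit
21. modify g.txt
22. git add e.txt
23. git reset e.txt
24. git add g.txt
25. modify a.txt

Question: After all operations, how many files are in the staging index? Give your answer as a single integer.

Answer: 1

Derivation:
After op 1 (modify g.txt): modified={g.txt} staged={none}
After op 2 (modify c.txt): modified={c.txt, g.txt} staged={none}
After op 3 (git add c.txt): modified={g.txt} staged={c.txt}
After op 4 (git add g.txt): modified={none} staged={c.txt, g.txt}
After op 5 (git commit): modified={none} staged={none}
After op 6 (git add d.txt): modified={none} staged={none}
After op 7 (modify d.txt): modified={d.txt} staged={none}
After op 8 (modify f.txt): modified={d.txt, f.txt} staged={none}
After op 9 (git add f.txt): modified={d.txt} staged={f.txt}
After op 10 (modify f.txt): modified={d.txt, f.txt} staged={f.txt}
After op 11 (git add d.txt): modified={f.txt} staged={d.txt, f.txt}
After op 12 (git add f.txt): modified={none} staged={d.txt, f.txt}
After op 13 (modify e.txt): modified={e.txt} staged={d.txt, f.txt}
After op 14 (git reset f.txt): modified={e.txt, f.txt} staged={d.txt}
After op 15 (git add f.txt): modified={e.txt} staged={d.txt, f.txt}
After op 16 (modify f.txt): modified={e.txt, f.txt} staged={d.txt, f.txt}
After op 17 (modify g.txt): modified={e.txt, f.txt, g.txt} staged={d.txt, f.txt}
After op 18 (git add g.txt): modified={e.txt, f.txt} staged={d.txt, f.txt, g.txt}
After op 19 (git add f.txt): modified={e.txt} staged={d.txt, f.txt, g.txt}
After op 20 (git commit): modified={e.txt} staged={none}
After op 21 (modify g.txt): modified={e.txt, g.txt} staged={none}
After op 22 (git add e.txt): modified={g.txt} staged={e.txt}
After op 23 (git reset e.txt): modified={e.txt, g.txt} staged={none}
After op 24 (git add g.txt): modified={e.txt} staged={g.txt}
After op 25 (modify a.txt): modified={a.txt, e.txt} staged={g.txt}
Final staged set: {g.txt} -> count=1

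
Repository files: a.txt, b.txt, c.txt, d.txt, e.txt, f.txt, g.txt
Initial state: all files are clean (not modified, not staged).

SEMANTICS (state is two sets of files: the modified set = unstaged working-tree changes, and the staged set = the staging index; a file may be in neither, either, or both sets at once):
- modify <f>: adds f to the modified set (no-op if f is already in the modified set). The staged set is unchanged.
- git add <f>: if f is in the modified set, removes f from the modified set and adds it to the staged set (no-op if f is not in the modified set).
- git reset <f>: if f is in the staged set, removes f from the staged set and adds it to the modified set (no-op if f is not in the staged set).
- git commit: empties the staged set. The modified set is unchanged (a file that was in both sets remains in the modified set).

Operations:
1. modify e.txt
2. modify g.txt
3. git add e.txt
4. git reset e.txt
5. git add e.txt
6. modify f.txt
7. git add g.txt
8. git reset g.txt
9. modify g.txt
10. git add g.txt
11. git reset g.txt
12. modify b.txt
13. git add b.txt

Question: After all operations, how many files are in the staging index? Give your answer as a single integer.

After op 1 (modify e.txt): modified={e.txt} staged={none}
After op 2 (modify g.txt): modified={e.txt, g.txt} staged={none}
After op 3 (git add e.txt): modified={g.txt} staged={e.txt}
After op 4 (git reset e.txt): modified={e.txt, g.txt} staged={none}
After op 5 (git add e.txt): modified={g.txt} staged={e.txt}
After op 6 (modify f.txt): modified={f.txt, g.txt} staged={e.txt}
After op 7 (git add g.txt): modified={f.txt} staged={e.txt, g.txt}
After op 8 (git reset g.txt): modified={f.txt, g.txt} staged={e.txt}
After op 9 (modify g.txt): modified={f.txt, g.txt} staged={e.txt}
After op 10 (git add g.txt): modified={f.txt} staged={e.txt, g.txt}
After op 11 (git reset g.txt): modified={f.txt, g.txt} staged={e.txt}
After op 12 (modify b.txt): modified={b.txt, f.txt, g.txt} staged={e.txt}
After op 13 (git add b.txt): modified={f.txt, g.txt} staged={b.txt, e.txt}
Final staged set: {b.txt, e.txt} -> count=2

Answer: 2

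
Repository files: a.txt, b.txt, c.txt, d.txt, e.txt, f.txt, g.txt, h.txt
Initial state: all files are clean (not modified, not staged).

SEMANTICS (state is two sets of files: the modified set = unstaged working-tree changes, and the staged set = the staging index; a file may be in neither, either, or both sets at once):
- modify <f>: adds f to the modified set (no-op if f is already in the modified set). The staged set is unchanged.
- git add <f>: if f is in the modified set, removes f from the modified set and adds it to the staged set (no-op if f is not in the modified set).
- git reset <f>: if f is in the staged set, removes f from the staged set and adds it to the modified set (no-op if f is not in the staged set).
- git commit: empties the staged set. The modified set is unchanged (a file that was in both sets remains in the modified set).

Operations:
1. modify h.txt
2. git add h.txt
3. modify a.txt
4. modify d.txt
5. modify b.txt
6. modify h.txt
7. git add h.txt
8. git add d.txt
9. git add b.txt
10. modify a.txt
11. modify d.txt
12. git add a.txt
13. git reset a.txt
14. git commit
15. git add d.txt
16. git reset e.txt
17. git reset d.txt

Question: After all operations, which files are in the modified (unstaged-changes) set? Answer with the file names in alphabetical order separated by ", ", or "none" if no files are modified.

After op 1 (modify h.txt): modified={h.txt} staged={none}
After op 2 (git add h.txt): modified={none} staged={h.txt}
After op 3 (modify a.txt): modified={a.txt} staged={h.txt}
After op 4 (modify d.txt): modified={a.txt, d.txt} staged={h.txt}
After op 5 (modify b.txt): modified={a.txt, b.txt, d.txt} staged={h.txt}
After op 6 (modify h.txt): modified={a.txt, b.txt, d.txt, h.txt} staged={h.txt}
After op 7 (git add h.txt): modified={a.txt, b.txt, d.txt} staged={h.txt}
After op 8 (git add d.txt): modified={a.txt, b.txt} staged={d.txt, h.txt}
After op 9 (git add b.txt): modified={a.txt} staged={b.txt, d.txt, h.txt}
After op 10 (modify a.txt): modified={a.txt} staged={b.txt, d.txt, h.txt}
After op 11 (modify d.txt): modified={a.txt, d.txt} staged={b.txt, d.txt, h.txt}
After op 12 (git add a.txt): modified={d.txt} staged={a.txt, b.txt, d.txt, h.txt}
After op 13 (git reset a.txt): modified={a.txt, d.txt} staged={b.txt, d.txt, h.txt}
After op 14 (git commit): modified={a.txt, d.txt} staged={none}
After op 15 (git add d.txt): modified={a.txt} staged={d.txt}
After op 16 (git reset e.txt): modified={a.txt} staged={d.txt}
After op 17 (git reset d.txt): modified={a.txt, d.txt} staged={none}

Answer: a.txt, d.txt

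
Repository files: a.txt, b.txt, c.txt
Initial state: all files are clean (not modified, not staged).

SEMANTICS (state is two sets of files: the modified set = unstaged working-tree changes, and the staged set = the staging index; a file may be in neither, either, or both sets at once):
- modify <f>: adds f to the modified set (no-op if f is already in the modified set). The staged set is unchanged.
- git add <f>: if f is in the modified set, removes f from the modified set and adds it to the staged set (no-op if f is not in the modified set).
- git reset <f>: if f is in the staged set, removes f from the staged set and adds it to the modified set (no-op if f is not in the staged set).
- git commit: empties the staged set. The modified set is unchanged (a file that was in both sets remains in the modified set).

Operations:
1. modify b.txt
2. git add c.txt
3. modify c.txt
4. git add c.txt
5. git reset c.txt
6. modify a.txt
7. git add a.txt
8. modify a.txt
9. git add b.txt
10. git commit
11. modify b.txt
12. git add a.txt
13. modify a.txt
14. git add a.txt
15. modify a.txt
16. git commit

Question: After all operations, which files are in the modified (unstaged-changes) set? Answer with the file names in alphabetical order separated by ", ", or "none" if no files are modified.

After op 1 (modify b.txt): modified={b.txt} staged={none}
After op 2 (git add c.txt): modified={b.txt} staged={none}
After op 3 (modify c.txt): modified={b.txt, c.txt} staged={none}
After op 4 (git add c.txt): modified={b.txt} staged={c.txt}
After op 5 (git reset c.txt): modified={b.txt, c.txt} staged={none}
After op 6 (modify a.txt): modified={a.txt, b.txt, c.txt} staged={none}
After op 7 (git add a.txt): modified={b.txt, c.txt} staged={a.txt}
After op 8 (modify a.txt): modified={a.txt, b.txt, c.txt} staged={a.txt}
After op 9 (git add b.txt): modified={a.txt, c.txt} staged={a.txt, b.txt}
After op 10 (git commit): modified={a.txt, c.txt} staged={none}
After op 11 (modify b.txt): modified={a.txt, b.txt, c.txt} staged={none}
After op 12 (git add a.txt): modified={b.txt, c.txt} staged={a.txt}
After op 13 (modify a.txt): modified={a.txt, b.txt, c.txt} staged={a.txt}
After op 14 (git add a.txt): modified={b.txt, c.txt} staged={a.txt}
After op 15 (modify a.txt): modified={a.txt, b.txt, c.txt} staged={a.txt}
After op 16 (git commit): modified={a.txt, b.txt, c.txt} staged={none}

Answer: a.txt, b.txt, c.txt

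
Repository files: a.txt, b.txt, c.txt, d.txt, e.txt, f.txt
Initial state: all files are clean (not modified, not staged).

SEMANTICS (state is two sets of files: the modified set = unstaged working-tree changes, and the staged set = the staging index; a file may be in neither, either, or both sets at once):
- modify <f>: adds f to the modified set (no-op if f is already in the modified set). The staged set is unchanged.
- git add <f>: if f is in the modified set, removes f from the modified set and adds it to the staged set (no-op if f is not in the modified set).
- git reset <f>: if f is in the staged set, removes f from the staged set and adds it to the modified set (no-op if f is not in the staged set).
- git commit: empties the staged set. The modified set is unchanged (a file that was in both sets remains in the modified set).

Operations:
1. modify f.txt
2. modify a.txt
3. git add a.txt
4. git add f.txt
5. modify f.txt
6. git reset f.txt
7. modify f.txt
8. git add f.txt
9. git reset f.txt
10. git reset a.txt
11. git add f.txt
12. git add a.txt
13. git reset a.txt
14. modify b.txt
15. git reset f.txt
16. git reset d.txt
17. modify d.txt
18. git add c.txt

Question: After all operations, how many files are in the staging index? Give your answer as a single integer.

After op 1 (modify f.txt): modified={f.txt} staged={none}
After op 2 (modify a.txt): modified={a.txt, f.txt} staged={none}
After op 3 (git add a.txt): modified={f.txt} staged={a.txt}
After op 4 (git add f.txt): modified={none} staged={a.txt, f.txt}
After op 5 (modify f.txt): modified={f.txt} staged={a.txt, f.txt}
After op 6 (git reset f.txt): modified={f.txt} staged={a.txt}
After op 7 (modify f.txt): modified={f.txt} staged={a.txt}
After op 8 (git add f.txt): modified={none} staged={a.txt, f.txt}
After op 9 (git reset f.txt): modified={f.txt} staged={a.txt}
After op 10 (git reset a.txt): modified={a.txt, f.txt} staged={none}
After op 11 (git add f.txt): modified={a.txt} staged={f.txt}
After op 12 (git add a.txt): modified={none} staged={a.txt, f.txt}
After op 13 (git reset a.txt): modified={a.txt} staged={f.txt}
After op 14 (modify b.txt): modified={a.txt, b.txt} staged={f.txt}
After op 15 (git reset f.txt): modified={a.txt, b.txt, f.txt} staged={none}
After op 16 (git reset d.txt): modified={a.txt, b.txt, f.txt} staged={none}
After op 17 (modify d.txt): modified={a.txt, b.txt, d.txt, f.txt} staged={none}
After op 18 (git add c.txt): modified={a.txt, b.txt, d.txt, f.txt} staged={none}
Final staged set: {none} -> count=0

Answer: 0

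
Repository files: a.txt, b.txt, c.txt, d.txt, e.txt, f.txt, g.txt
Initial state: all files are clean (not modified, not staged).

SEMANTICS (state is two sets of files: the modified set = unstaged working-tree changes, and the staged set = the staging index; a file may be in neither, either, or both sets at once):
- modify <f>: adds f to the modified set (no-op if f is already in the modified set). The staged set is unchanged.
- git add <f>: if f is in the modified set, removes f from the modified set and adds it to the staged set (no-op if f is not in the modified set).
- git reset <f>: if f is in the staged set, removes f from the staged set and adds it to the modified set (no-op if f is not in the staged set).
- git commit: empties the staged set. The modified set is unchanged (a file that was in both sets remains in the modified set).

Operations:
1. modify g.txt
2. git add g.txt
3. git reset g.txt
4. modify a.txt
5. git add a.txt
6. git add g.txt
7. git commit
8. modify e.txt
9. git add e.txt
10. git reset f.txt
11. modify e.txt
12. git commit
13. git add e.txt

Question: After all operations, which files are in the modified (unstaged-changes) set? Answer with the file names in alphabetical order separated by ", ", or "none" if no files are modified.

Answer: none

Derivation:
After op 1 (modify g.txt): modified={g.txt} staged={none}
After op 2 (git add g.txt): modified={none} staged={g.txt}
After op 3 (git reset g.txt): modified={g.txt} staged={none}
After op 4 (modify a.txt): modified={a.txt, g.txt} staged={none}
After op 5 (git add a.txt): modified={g.txt} staged={a.txt}
After op 6 (git add g.txt): modified={none} staged={a.txt, g.txt}
After op 7 (git commit): modified={none} staged={none}
After op 8 (modify e.txt): modified={e.txt} staged={none}
After op 9 (git add e.txt): modified={none} staged={e.txt}
After op 10 (git reset f.txt): modified={none} staged={e.txt}
After op 11 (modify e.txt): modified={e.txt} staged={e.txt}
After op 12 (git commit): modified={e.txt} staged={none}
After op 13 (git add e.txt): modified={none} staged={e.txt}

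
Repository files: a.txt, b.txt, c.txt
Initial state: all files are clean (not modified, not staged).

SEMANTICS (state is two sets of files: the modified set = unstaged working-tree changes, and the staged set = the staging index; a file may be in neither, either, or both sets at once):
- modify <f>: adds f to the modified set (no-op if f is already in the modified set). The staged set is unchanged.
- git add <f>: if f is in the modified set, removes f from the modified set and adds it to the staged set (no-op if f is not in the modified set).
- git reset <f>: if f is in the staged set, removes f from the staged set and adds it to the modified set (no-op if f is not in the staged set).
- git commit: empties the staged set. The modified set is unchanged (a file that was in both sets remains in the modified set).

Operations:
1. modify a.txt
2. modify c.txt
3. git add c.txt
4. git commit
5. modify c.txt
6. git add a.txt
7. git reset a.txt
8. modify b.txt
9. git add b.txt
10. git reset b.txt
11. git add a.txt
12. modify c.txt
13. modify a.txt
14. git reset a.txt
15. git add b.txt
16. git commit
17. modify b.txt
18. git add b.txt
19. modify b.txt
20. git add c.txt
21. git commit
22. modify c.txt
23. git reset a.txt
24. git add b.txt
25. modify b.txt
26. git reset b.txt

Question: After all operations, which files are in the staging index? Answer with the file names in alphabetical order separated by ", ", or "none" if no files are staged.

After op 1 (modify a.txt): modified={a.txt} staged={none}
After op 2 (modify c.txt): modified={a.txt, c.txt} staged={none}
After op 3 (git add c.txt): modified={a.txt} staged={c.txt}
After op 4 (git commit): modified={a.txt} staged={none}
After op 5 (modify c.txt): modified={a.txt, c.txt} staged={none}
After op 6 (git add a.txt): modified={c.txt} staged={a.txt}
After op 7 (git reset a.txt): modified={a.txt, c.txt} staged={none}
After op 8 (modify b.txt): modified={a.txt, b.txt, c.txt} staged={none}
After op 9 (git add b.txt): modified={a.txt, c.txt} staged={b.txt}
After op 10 (git reset b.txt): modified={a.txt, b.txt, c.txt} staged={none}
After op 11 (git add a.txt): modified={b.txt, c.txt} staged={a.txt}
After op 12 (modify c.txt): modified={b.txt, c.txt} staged={a.txt}
After op 13 (modify a.txt): modified={a.txt, b.txt, c.txt} staged={a.txt}
After op 14 (git reset a.txt): modified={a.txt, b.txt, c.txt} staged={none}
After op 15 (git add b.txt): modified={a.txt, c.txt} staged={b.txt}
After op 16 (git commit): modified={a.txt, c.txt} staged={none}
After op 17 (modify b.txt): modified={a.txt, b.txt, c.txt} staged={none}
After op 18 (git add b.txt): modified={a.txt, c.txt} staged={b.txt}
After op 19 (modify b.txt): modified={a.txt, b.txt, c.txt} staged={b.txt}
After op 20 (git add c.txt): modified={a.txt, b.txt} staged={b.txt, c.txt}
After op 21 (git commit): modified={a.txt, b.txt} staged={none}
After op 22 (modify c.txt): modified={a.txt, b.txt, c.txt} staged={none}
After op 23 (git reset a.txt): modified={a.txt, b.txt, c.txt} staged={none}
After op 24 (git add b.txt): modified={a.txt, c.txt} staged={b.txt}
After op 25 (modify b.txt): modified={a.txt, b.txt, c.txt} staged={b.txt}
After op 26 (git reset b.txt): modified={a.txt, b.txt, c.txt} staged={none}

Answer: none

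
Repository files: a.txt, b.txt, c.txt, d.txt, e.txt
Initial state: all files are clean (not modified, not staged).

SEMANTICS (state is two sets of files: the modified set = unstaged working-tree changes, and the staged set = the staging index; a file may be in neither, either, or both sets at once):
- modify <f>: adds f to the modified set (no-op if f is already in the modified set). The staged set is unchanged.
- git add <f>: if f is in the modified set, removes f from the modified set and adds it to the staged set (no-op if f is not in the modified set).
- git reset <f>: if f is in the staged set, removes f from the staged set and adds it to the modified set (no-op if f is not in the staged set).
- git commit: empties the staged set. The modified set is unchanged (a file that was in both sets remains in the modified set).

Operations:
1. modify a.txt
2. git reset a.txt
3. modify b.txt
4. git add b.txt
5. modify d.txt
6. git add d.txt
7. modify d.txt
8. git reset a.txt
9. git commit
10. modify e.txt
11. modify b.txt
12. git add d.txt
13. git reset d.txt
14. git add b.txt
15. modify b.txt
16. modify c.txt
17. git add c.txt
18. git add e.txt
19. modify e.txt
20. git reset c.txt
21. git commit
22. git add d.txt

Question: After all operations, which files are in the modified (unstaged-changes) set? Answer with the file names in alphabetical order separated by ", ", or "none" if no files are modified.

After op 1 (modify a.txt): modified={a.txt} staged={none}
After op 2 (git reset a.txt): modified={a.txt} staged={none}
After op 3 (modify b.txt): modified={a.txt, b.txt} staged={none}
After op 4 (git add b.txt): modified={a.txt} staged={b.txt}
After op 5 (modify d.txt): modified={a.txt, d.txt} staged={b.txt}
After op 6 (git add d.txt): modified={a.txt} staged={b.txt, d.txt}
After op 7 (modify d.txt): modified={a.txt, d.txt} staged={b.txt, d.txt}
After op 8 (git reset a.txt): modified={a.txt, d.txt} staged={b.txt, d.txt}
After op 9 (git commit): modified={a.txt, d.txt} staged={none}
After op 10 (modify e.txt): modified={a.txt, d.txt, e.txt} staged={none}
After op 11 (modify b.txt): modified={a.txt, b.txt, d.txt, e.txt} staged={none}
After op 12 (git add d.txt): modified={a.txt, b.txt, e.txt} staged={d.txt}
After op 13 (git reset d.txt): modified={a.txt, b.txt, d.txt, e.txt} staged={none}
After op 14 (git add b.txt): modified={a.txt, d.txt, e.txt} staged={b.txt}
After op 15 (modify b.txt): modified={a.txt, b.txt, d.txt, e.txt} staged={b.txt}
After op 16 (modify c.txt): modified={a.txt, b.txt, c.txt, d.txt, e.txt} staged={b.txt}
After op 17 (git add c.txt): modified={a.txt, b.txt, d.txt, e.txt} staged={b.txt, c.txt}
After op 18 (git add e.txt): modified={a.txt, b.txt, d.txt} staged={b.txt, c.txt, e.txt}
After op 19 (modify e.txt): modified={a.txt, b.txt, d.txt, e.txt} staged={b.txt, c.txt, e.txt}
After op 20 (git reset c.txt): modified={a.txt, b.txt, c.txt, d.txt, e.txt} staged={b.txt, e.txt}
After op 21 (git commit): modified={a.txt, b.txt, c.txt, d.txt, e.txt} staged={none}
After op 22 (git add d.txt): modified={a.txt, b.txt, c.txt, e.txt} staged={d.txt}

Answer: a.txt, b.txt, c.txt, e.txt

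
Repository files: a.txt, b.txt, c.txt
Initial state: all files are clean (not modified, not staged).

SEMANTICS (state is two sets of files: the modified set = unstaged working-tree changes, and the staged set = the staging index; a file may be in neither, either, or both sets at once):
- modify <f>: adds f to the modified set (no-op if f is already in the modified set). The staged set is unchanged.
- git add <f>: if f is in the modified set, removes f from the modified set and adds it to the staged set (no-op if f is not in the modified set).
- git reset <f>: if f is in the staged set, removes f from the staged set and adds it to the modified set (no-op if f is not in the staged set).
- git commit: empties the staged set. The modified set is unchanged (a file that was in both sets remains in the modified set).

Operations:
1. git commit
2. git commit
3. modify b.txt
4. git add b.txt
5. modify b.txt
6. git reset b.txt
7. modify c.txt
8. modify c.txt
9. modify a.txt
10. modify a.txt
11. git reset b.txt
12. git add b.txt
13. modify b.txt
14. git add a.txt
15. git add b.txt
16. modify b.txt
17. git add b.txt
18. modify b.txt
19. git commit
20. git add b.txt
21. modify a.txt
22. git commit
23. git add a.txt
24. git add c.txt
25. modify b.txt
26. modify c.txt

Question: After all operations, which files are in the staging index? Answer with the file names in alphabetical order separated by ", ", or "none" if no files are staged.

After op 1 (git commit): modified={none} staged={none}
After op 2 (git commit): modified={none} staged={none}
After op 3 (modify b.txt): modified={b.txt} staged={none}
After op 4 (git add b.txt): modified={none} staged={b.txt}
After op 5 (modify b.txt): modified={b.txt} staged={b.txt}
After op 6 (git reset b.txt): modified={b.txt} staged={none}
After op 7 (modify c.txt): modified={b.txt, c.txt} staged={none}
After op 8 (modify c.txt): modified={b.txt, c.txt} staged={none}
After op 9 (modify a.txt): modified={a.txt, b.txt, c.txt} staged={none}
After op 10 (modify a.txt): modified={a.txt, b.txt, c.txt} staged={none}
After op 11 (git reset b.txt): modified={a.txt, b.txt, c.txt} staged={none}
After op 12 (git add b.txt): modified={a.txt, c.txt} staged={b.txt}
After op 13 (modify b.txt): modified={a.txt, b.txt, c.txt} staged={b.txt}
After op 14 (git add a.txt): modified={b.txt, c.txt} staged={a.txt, b.txt}
After op 15 (git add b.txt): modified={c.txt} staged={a.txt, b.txt}
After op 16 (modify b.txt): modified={b.txt, c.txt} staged={a.txt, b.txt}
After op 17 (git add b.txt): modified={c.txt} staged={a.txt, b.txt}
After op 18 (modify b.txt): modified={b.txt, c.txt} staged={a.txt, b.txt}
After op 19 (git commit): modified={b.txt, c.txt} staged={none}
After op 20 (git add b.txt): modified={c.txt} staged={b.txt}
After op 21 (modify a.txt): modified={a.txt, c.txt} staged={b.txt}
After op 22 (git commit): modified={a.txt, c.txt} staged={none}
After op 23 (git add a.txt): modified={c.txt} staged={a.txt}
After op 24 (git add c.txt): modified={none} staged={a.txt, c.txt}
After op 25 (modify b.txt): modified={b.txt} staged={a.txt, c.txt}
After op 26 (modify c.txt): modified={b.txt, c.txt} staged={a.txt, c.txt}

Answer: a.txt, c.txt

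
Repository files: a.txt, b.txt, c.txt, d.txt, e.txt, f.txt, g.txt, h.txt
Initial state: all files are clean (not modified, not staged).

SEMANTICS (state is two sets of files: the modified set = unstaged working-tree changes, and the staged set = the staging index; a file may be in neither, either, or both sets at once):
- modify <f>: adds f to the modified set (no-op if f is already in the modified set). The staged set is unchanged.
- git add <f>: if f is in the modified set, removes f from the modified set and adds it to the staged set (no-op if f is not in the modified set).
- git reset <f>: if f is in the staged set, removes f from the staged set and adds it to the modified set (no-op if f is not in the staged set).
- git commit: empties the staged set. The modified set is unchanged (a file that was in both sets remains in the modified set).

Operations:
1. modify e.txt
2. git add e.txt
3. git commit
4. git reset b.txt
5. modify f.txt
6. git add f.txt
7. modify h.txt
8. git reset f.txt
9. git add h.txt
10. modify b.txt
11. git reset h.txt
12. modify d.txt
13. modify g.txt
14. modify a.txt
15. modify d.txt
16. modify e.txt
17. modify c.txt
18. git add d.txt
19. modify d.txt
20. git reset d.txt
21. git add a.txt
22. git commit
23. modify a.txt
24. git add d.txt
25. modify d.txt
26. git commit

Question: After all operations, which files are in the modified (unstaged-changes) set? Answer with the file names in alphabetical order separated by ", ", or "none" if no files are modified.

After op 1 (modify e.txt): modified={e.txt} staged={none}
After op 2 (git add e.txt): modified={none} staged={e.txt}
After op 3 (git commit): modified={none} staged={none}
After op 4 (git reset b.txt): modified={none} staged={none}
After op 5 (modify f.txt): modified={f.txt} staged={none}
After op 6 (git add f.txt): modified={none} staged={f.txt}
After op 7 (modify h.txt): modified={h.txt} staged={f.txt}
After op 8 (git reset f.txt): modified={f.txt, h.txt} staged={none}
After op 9 (git add h.txt): modified={f.txt} staged={h.txt}
After op 10 (modify b.txt): modified={b.txt, f.txt} staged={h.txt}
After op 11 (git reset h.txt): modified={b.txt, f.txt, h.txt} staged={none}
After op 12 (modify d.txt): modified={b.txt, d.txt, f.txt, h.txt} staged={none}
After op 13 (modify g.txt): modified={b.txt, d.txt, f.txt, g.txt, h.txt} staged={none}
After op 14 (modify a.txt): modified={a.txt, b.txt, d.txt, f.txt, g.txt, h.txt} staged={none}
After op 15 (modify d.txt): modified={a.txt, b.txt, d.txt, f.txt, g.txt, h.txt} staged={none}
After op 16 (modify e.txt): modified={a.txt, b.txt, d.txt, e.txt, f.txt, g.txt, h.txt} staged={none}
After op 17 (modify c.txt): modified={a.txt, b.txt, c.txt, d.txt, e.txt, f.txt, g.txt, h.txt} staged={none}
After op 18 (git add d.txt): modified={a.txt, b.txt, c.txt, e.txt, f.txt, g.txt, h.txt} staged={d.txt}
After op 19 (modify d.txt): modified={a.txt, b.txt, c.txt, d.txt, e.txt, f.txt, g.txt, h.txt} staged={d.txt}
After op 20 (git reset d.txt): modified={a.txt, b.txt, c.txt, d.txt, e.txt, f.txt, g.txt, h.txt} staged={none}
After op 21 (git add a.txt): modified={b.txt, c.txt, d.txt, e.txt, f.txt, g.txt, h.txt} staged={a.txt}
After op 22 (git commit): modified={b.txt, c.txt, d.txt, e.txt, f.txt, g.txt, h.txt} staged={none}
After op 23 (modify a.txt): modified={a.txt, b.txt, c.txt, d.txt, e.txt, f.txt, g.txt, h.txt} staged={none}
After op 24 (git add d.txt): modified={a.txt, b.txt, c.txt, e.txt, f.txt, g.txt, h.txt} staged={d.txt}
After op 25 (modify d.txt): modified={a.txt, b.txt, c.txt, d.txt, e.txt, f.txt, g.txt, h.txt} staged={d.txt}
After op 26 (git commit): modified={a.txt, b.txt, c.txt, d.txt, e.txt, f.txt, g.txt, h.txt} staged={none}

Answer: a.txt, b.txt, c.txt, d.txt, e.txt, f.txt, g.txt, h.txt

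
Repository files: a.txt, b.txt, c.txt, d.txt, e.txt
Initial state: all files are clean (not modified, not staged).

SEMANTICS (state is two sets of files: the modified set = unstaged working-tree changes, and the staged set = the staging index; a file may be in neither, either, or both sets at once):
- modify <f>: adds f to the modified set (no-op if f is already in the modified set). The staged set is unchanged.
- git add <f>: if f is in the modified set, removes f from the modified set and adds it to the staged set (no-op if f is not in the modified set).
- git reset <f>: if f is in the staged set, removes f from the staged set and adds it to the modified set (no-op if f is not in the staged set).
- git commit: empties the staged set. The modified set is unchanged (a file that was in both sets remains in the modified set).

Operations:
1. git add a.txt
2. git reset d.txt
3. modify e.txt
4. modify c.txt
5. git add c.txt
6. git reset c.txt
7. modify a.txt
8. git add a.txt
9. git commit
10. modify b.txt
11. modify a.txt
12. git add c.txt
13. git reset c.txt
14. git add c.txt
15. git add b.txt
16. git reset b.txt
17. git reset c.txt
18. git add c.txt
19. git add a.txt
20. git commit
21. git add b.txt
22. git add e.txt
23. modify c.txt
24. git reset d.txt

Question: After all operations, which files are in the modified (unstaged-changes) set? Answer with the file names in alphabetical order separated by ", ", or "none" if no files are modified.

Answer: c.txt

Derivation:
After op 1 (git add a.txt): modified={none} staged={none}
After op 2 (git reset d.txt): modified={none} staged={none}
After op 3 (modify e.txt): modified={e.txt} staged={none}
After op 4 (modify c.txt): modified={c.txt, e.txt} staged={none}
After op 5 (git add c.txt): modified={e.txt} staged={c.txt}
After op 6 (git reset c.txt): modified={c.txt, e.txt} staged={none}
After op 7 (modify a.txt): modified={a.txt, c.txt, e.txt} staged={none}
After op 8 (git add a.txt): modified={c.txt, e.txt} staged={a.txt}
After op 9 (git commit): modified={c.txt, e.txt} staged={none}
After op 10 (modify b.txt): modified={b.txt, c.txt, e.txt} staged={none}
After op 11 (modify a.txt): modified={a.txt, b.txt, c.txt, e.txt} staged={none}
After op 12 (git add c.txt): modified={a.txt, b.txt, e.txt} staged={c.txt}
After op 13 (git reset c.txt): modified={a.txt, b.txt, c.txt, e.txt} staged={none}
After op 14 (git add c.txt): modified={a.txt, b.txt, e.txt} staged={c.txt}
After op 15 (git add b.txt): modified={a.txt, e.txt} staged={b.txt, c.txt}
After op 16 (git reset b.txt): modified={a.txt, b.txt, e.txt} staged={c.txt}
After op 17 (git reset c.txt): modified={a.txt, b.txt, c.txt, e.txt} staged={none}
After op 18 (git add c.txt): modified={a.txt, b.txt, e.txt} staged={c.txt}
After op 19 (git add a.txt): modified={b.txt, e.txt} staged={a.txt, c.txt}
After op 20 (git commit): modified={b.txt, e.txt} staged={none}
After op 21 (git add b.txt): modified={e.txt} staged={b.txt}
After op 22 (git add e.txt): modified={none} staged={b.txt, e.txt}
After op 23 (modify c.txt): modified={c.txt} staged={b.txt, e.txt}
After op 24 (git reset d.txt): modified={c.txt} staged={b.txt, e.txt}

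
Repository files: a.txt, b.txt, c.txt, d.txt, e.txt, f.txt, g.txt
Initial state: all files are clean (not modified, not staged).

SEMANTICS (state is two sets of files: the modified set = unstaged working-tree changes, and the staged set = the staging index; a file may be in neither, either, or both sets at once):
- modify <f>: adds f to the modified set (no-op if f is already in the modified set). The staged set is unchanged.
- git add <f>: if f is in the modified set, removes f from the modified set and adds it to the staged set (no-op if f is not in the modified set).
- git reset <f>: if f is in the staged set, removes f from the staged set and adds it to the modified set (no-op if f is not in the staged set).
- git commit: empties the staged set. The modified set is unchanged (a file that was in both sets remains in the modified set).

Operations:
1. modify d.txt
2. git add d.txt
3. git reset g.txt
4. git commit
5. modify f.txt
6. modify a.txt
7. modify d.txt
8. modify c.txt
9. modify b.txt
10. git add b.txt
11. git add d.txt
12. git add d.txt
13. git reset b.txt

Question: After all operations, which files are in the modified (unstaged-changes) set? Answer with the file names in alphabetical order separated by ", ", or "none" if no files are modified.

Answer: a.txt, b.txt, c.txt, f.txt

Derivation:
After op 1 (modify d.txt): modified={d.txt} staged={none}
After op 2 (git add d.txt): modified={none} staged={d.txt}
After op 3 (git reset g.txt): modified={none} staged={d.txt}
After op 4 (git commit): modified={none} staged={none}
After op 5 (modify f.txt): modified={f.txt} staged={none}
After op 6 (modify a.txt): modified={a.txt, f.txt} staged={none}
After op 7 (modify d.txt): modified={a.txt, d.txt, f.txt} staged={none}
After op 8 (modify c.txt): modified={a.txt, c.txt, d.txt, f.txt} staged={none}
After op 9 (modify b.txt): modified={a.txt, b.txt, c.txt, d.txt, f.txt} staged={none}
After op 10 (git add b.txt): modified={a.txt, c.txt, d.txt, f.txt} staged={b.txt}
After op 11 (git add d.txt): modified={a.txt, c.txt, f.txt} staged={b.txt, d.txt}
After op 12 (git add d.txt): modified={a.txt, c.txt, f.txt} staged={b.txt, d.txt}
After op 13 (git reset b.txt): modified={a.txt, b.txt, c.txt, f.txt} staged={d.txt}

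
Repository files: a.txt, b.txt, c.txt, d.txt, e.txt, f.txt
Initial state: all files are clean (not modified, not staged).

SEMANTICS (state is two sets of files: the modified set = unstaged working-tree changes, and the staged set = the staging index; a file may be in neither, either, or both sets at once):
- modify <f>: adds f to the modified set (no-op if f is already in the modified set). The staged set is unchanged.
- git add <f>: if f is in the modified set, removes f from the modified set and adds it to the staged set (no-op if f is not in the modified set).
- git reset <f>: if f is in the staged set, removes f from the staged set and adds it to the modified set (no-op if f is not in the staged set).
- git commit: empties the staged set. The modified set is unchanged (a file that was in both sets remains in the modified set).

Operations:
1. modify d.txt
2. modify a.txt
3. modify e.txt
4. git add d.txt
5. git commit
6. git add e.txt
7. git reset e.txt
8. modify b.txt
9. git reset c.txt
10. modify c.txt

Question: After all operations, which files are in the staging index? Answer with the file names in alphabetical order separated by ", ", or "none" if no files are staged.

Answer: none

Derivation:
After op 1 (modify d.txt): modified={d.txt} staged={none}
After op 2 (modify a.txt): modified={a.txt, d.txt} staged={none}
After op 3 (modify e.txt): modified={a.txt, d.txt, e.txt} staged={none}
After op 4 (git add d.txt): modified={a.txt, e.txt} staged={d.txt}
After op 5 (git commit): modified={a.txt, e.txt} staged={none}
After op 6 (git add e.txt): modified={a.txt} staged={e.txt}
After op 7 (git reset e.txt): modified={a.txt, e.txt} staged={none}
After op 8 (modify b.txt): modified={a.txt, b.txt, e.txt} staged={none}
After op 9 (git reset c.txt): modified={a.txt, b.txt, e.txt} staged={none}
After op 10 (modify c.txt): modified={a.txt, b.txt, c.txt, e.txt} staged={none}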